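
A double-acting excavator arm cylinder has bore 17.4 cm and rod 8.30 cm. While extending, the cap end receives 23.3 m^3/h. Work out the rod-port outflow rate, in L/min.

Q_out ≈ 300 L/min

Cap-side area A_cap = π/4 × (17.4 cm)² = 237.8 cm^2
Rod-side annular area A_ann = π/4 × (17.4² − 8.30²) = 183.7 cm^2
Piston speed v = Q_in/A_cap; rod-end outflow Q_out = v × A_ann = Q_in × A_ann/A_cap.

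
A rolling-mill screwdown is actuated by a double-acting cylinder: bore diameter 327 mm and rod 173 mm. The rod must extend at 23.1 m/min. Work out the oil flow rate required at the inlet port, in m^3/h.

Q ≈ 116 m^3/h

Cap-side area A_cap = π/4 × (327 mm)² = 83980 mm^2
Q = A × v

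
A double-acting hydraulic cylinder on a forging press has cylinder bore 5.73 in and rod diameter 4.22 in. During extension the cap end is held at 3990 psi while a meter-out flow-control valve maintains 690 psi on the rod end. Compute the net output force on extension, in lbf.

Cap-side area A_cap = π/4 × (5.73 in)² = 25.79 in^2
Rod-side annular area A_ann = π/4 × (5.73² − 4.22²) = 11.80 in^2
Net thrust = P_cap·A_cap − P_rod·A_ann = 1.029e5 lbf − 8142 lbf

F ≈ 94700 lbf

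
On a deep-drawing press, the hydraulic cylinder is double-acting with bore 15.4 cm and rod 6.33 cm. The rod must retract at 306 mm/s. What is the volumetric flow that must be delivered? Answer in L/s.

Rod-side annular area A_ann = π/4 × (15.4² − 6.33²) = 154.8 cm^2
Q = A × v

Q ≈ 4.74 L/s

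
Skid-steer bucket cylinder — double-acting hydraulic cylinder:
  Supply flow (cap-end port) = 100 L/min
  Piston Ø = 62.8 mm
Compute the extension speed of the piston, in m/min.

v ≈ 32.3 m/min

Cap-side area A_cap = π/4 × (62.8 mm)² = 3097 mm^2
v = Q / A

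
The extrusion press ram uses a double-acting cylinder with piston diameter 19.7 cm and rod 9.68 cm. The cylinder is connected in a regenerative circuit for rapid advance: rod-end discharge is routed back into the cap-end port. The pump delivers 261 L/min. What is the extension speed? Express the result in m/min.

v ≈ 35.5 m/min

In regeneration the rod-end outflow joins the pump flow into the cap end, so the net volume the pump must supply per unit advance equals the rod cross-section area.
Rod cross-section A_rod = π/4 × (9.68 cm)² = 73.59 cm^2
v = Q_pump / A_rod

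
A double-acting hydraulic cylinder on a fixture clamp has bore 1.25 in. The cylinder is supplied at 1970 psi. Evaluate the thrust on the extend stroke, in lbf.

Cap-side area A_cap = π/4 × (1.25 in)² = 1.227 in^2
F = P × A_cap = 1970 psi × A_cap

F ≈ 2420 lbf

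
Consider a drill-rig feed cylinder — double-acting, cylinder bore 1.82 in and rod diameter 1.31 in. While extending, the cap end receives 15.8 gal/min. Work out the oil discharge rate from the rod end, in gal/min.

Q_out ≈ 7.61 gal/min

Cap-side area A_cap = π/4 × (1.82 in)² = 2.602 in^2
Rod-side annular area A_ann = π/4 × (1.82² − 1.31²) = 1.254 in^2
Piston speed v = Q_in/A_cap; rod-end outflow Q_out = v × A_ann = Q_in × A_ann/A_cap.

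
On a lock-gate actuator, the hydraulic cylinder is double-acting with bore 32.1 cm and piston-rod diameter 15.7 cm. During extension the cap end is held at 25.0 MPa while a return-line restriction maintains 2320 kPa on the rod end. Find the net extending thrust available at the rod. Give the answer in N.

F ≈ 1.88e6 N

Cap-side area A_cap = π/4 × (32.1 cm)² = 809.3 cm^2
Rod-side annular area A_ann = π/4 × (32.1² − 15.7²) = 615.7 cm^2
Net thrust = P_cap·A_cap − P_rod·A_ann = 2.023e6 N − 1.428e5 N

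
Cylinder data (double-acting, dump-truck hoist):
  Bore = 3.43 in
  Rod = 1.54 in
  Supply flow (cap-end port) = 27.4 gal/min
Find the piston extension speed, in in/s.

v ≈ 11.4 in/s

Cap-side area A_cap = π/4 × (3.43 in)² = 9.240 in^2
v = Q / A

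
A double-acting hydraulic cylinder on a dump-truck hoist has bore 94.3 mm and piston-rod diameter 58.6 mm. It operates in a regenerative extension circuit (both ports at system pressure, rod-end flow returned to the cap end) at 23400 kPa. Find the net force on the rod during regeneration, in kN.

F ≈ 63.1 kN

With equal pressure on both faces, forces on the annular region cancel; the net push is pressure × rod cross-section.
Rod cross-section A_rod = π/4 × (58.6 mm)² = 2697 mm^2
F = P × A_rod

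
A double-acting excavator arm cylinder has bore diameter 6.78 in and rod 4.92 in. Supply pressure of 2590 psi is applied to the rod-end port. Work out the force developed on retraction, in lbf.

Rod-side annular area A_ann = π/4 × (6.78² − 4.92²) = 17.09 in^2
On retraction the pressure acts on the annular area (bore minus rod).
F = P × A_ann

F ≈ 44300 lbf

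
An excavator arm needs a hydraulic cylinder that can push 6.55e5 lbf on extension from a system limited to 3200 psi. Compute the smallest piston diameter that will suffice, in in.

D ≈ 16.1 in

Extension force acts on the full piston face: F = P × (π/4)D².
D = √(4F / (πP)) = √(4 × 6.55e5 lbf / (π × 3200 psi))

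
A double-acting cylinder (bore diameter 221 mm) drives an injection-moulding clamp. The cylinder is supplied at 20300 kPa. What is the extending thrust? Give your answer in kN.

Cap-side area A_cap = π/4 × (221 mm)² = 38360 mm^2
F = P × A_cap = 20300 kPa × A_cap

F ≈ 779 kN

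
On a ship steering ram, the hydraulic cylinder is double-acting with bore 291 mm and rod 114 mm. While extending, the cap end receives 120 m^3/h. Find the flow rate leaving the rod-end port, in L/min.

Cap-side area A_cap = π/4 × (291 mm)² = 66510 mm^2
Rod-side annular area A_ann = π/4 × (291² − 114²) = 56300 mm^2
Piston speed v = Q_in/A_cap; rod-end outflow Q_out = v × A_ann = Q_in × A_ann/A_cap.

Q_out ≈ 1690 L/min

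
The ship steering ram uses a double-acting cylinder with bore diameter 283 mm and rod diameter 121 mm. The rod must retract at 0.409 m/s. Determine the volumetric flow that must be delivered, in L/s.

Rod-side annular area A_ann = π/4 × (283² − 121²) = 51400 mm^2
Q = A × v

Q ≈ 21.0 L/s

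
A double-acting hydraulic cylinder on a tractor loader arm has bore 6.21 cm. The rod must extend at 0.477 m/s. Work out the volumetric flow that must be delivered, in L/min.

Cap-side area A_cap = π/4 × (6.21 cm)² = 30.29 cm^2
Q = A × v

Q ≈ 86.7 L/min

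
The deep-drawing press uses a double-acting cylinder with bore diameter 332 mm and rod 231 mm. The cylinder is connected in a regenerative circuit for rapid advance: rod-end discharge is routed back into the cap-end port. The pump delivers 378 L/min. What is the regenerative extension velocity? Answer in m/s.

v ≈ 0.150 m/s

In regeneration the rod-end outflow joins the pump flow into the cap end, so the net volume the pump must supply per unit advance equals the rod cross-section area.
Rod cross-section A_rod = π/4 × (231 mm)² = 41910 mm^2
v = Q_pump / A_rod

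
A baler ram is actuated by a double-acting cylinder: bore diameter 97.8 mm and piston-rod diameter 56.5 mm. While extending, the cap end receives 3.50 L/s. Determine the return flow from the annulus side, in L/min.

Q_out ≈ 140 L/min

Cap-side area A_cap = π/4 × (97.8 mm)² = 7512 mm^2
Rod-side annular area A_ann = π/4 × (97.8² − 56.5²) = 5005 mm^2
Piston speed v = Q_in/A_cap; rod-end outflow Q_out = v × A_ann = Q_in × A_ann/A_cap.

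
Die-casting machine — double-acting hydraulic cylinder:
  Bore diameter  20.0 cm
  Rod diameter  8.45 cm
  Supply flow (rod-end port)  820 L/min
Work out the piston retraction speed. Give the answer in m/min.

v ≈ 31.8 m/min

Rod-side annular area A_ann = π/4 × (20.0² − 8.45²) = 258.1 cm^2
Flow into the rod-end port fills the annular volume.
v = Q / A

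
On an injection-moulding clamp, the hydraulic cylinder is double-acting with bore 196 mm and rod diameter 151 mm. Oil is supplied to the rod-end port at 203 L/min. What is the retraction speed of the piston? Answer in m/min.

Rod-side annular area A_ann = π/4 × (196² − 151²) = 12260 mm^2
Flow into the rod-end port fills the annular volume.
v = Q / A

v ≈ 16.6 m/min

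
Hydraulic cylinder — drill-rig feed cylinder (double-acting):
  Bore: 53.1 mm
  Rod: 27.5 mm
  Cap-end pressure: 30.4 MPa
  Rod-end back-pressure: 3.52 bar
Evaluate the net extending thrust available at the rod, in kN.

Cap-side area A_cap = π/4 × (53.1 mm)² = 2215 mm^2
Rod-side annular area A_ann = π/4 × (53.1² − 27.5²) = 1621 mm^2
Net thrust = P_cap·A_cap − P_rod·A_ann = 67.32 kN − 0.5704 kN

F ≈ 66.8 kN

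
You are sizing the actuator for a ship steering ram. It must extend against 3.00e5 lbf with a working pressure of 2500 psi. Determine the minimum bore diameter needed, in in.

D ≈ 12.4 in

Extension force acts on the full piston face: F = P × (π/4)D².
D = √(4F / (πP)) = √(4 × 3.00e5 lbf / (π × 2500 psi))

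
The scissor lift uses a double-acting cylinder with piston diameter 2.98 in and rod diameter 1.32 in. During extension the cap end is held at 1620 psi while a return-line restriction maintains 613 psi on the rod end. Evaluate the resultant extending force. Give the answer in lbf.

Cap-side area A_cap = π/4 × (2.98 in)² = 6.975 in^2
Rod-side annular area A_ann = π/4 × (2.98² − 1.32²) = 5.606 in^2
Net thrust = P_cap·A_cap − P_rod·A_ann = 11300 lbf − 3437 lbf

F ≈ 7860 lbf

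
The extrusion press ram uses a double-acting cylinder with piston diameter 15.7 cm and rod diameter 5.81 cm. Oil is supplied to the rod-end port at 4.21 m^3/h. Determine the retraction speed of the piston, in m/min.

v ≈ 4.20 m/min

Rod-side annular area A_ann = π/4 × (15.7² − 5.81²) = 167.1 cm^2
Flow into the rod-end port fills the annular volume.
v = Q / A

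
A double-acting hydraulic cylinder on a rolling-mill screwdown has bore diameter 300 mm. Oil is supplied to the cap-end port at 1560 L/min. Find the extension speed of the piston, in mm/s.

Cap-side area A_cap = π/4 × (300 mm)² = 70690 mm^2
v = Q / A

v ≈ 368 mm/s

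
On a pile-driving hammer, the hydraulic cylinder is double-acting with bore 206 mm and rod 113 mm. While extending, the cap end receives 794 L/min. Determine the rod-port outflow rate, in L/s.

Cap-side area A_cap = π/4 × (206 mm)² = 33330 mm^2
Rod-side annular area A_ann = π/4 × (206² − 113²) = 23300 mm^2
Piston speed v = Q_in/A_cap; rod-end outflow Q_out = v × A_ann = Q_in × A_ann/A_cap.

Q_out ≈ 9.25 L/s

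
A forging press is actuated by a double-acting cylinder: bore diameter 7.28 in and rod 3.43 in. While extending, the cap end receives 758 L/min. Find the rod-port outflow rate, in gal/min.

Q_out ≈ 156 gal/min

Cap-side area A_cap = π/4 × (7.28 in)² = 41.62 in^2
Rod-side annular area A_ann = π/4 × (7.28² − 3.43²) = 32.38 in^2
Piston speed v = Q_in/A_cap; rod-end outflow Q_out = v × A_ann = Q_in × A_ann/A_cap.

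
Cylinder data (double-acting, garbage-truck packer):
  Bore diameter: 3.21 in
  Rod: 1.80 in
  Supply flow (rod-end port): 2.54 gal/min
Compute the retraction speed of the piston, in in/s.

v ≈ 1.76 in/s

Rod-side annular area A_ann = π/4 × (3.21² − 1.80²) = 5.548 in^2
Flow into the rod-end port fills the annular volume.
v = Q / A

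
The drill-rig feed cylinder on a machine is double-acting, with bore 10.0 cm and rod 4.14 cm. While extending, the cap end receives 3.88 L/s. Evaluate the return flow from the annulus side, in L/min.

Q_out ≈ 193 L/min

Cap-side area A_cap = π/4 × (10.0 cm)² = 78.54 cm^2
Rod-side annular area A_ann = π/4 × (10.0² − 4.14²) = 65.08 cm^2
Piston speed v = Q_in/A_cap; rod-end outflow Q_out = v × A_ann = Q_in × A_ann/A_cap.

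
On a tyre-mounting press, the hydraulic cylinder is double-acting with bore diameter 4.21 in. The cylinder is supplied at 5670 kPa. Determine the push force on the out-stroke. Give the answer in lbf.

F ≈ 11400 lbf

Cap-side area A_cap = π/4 × (4.21 in)² = 13.92 in^2
F = P × A_cap = 5670 kPa × A_cap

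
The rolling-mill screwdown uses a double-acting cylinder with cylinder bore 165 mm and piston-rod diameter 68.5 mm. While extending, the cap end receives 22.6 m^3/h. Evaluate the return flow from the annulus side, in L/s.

Q_out ≈ 5.20 L/s

Cap-side area A_cap = π/4 × (165 mm)² = 21380 mm^2
Rod-side annular area A_ann = π/4 × (165² − 68.5²) = 17700 mm^2
Piston speed v = Q_in/A_cap; rod-end outflow Q_out = v × A_ann = Q_in × A_ann/A_cap.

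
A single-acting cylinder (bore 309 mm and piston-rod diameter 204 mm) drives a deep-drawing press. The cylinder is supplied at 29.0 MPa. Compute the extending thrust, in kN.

F ≈ 2170 kN

Cap-side area A_cap = π/4 × (309 mm)² = 74990 mm^2
F = P × A_cap = 29.0 MPa × A_cap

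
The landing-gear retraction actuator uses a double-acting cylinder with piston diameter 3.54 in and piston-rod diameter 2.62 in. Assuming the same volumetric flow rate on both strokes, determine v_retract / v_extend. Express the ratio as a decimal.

Cap-side area A_cap = π/4 × (3.54 in)² = 9.842 in^2
Rod-side annular area A_ann = π/4 × (3.54² − 2.62²) = 4.451 in^2
For equal Q, v ∝ 1/A, so v_ret/v_ext = A_cap/A_ann.

v_ret/v_ext ≈ 2.21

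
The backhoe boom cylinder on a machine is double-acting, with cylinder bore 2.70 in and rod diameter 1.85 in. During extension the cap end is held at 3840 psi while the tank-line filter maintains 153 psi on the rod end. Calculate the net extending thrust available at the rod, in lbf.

F ≈ 21500 lbf

Cap-side area A_cap = π/4 × (2.70 in)² = 5.726 in^2
Rod-side annular area A_ann = π/4 × (2.70² − 1.85²) = 3.038 in^2
Net thrust = P_cap·A_cap − P_rod·A_ann = 21990 lbf − 464.7 lbf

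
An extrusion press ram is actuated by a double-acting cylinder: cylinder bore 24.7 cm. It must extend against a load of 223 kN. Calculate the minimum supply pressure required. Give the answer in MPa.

Cap-side area A_cap = π/4 × (24.7 cm)² = 479.2 cm^2
P = F / A = 223 kN / A

P ≈ 4.65 MPa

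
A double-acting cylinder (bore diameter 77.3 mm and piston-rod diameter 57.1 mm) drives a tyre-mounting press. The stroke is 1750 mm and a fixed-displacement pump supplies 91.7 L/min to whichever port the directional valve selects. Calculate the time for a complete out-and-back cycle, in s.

Cap-side area A_cap = π/4 × (77.3 mm)² = 4693 mm^2
Rod-side annular area A_ann = π/4 × (77.3² − 57.1²) = 2132 mm^2
t_ext = A_cap·L/Q = 5.374 s
t_ret = A_ann·L/Q = 2.442 s
t_cycle = t_ext + t_ret

t ≈ 7.82 s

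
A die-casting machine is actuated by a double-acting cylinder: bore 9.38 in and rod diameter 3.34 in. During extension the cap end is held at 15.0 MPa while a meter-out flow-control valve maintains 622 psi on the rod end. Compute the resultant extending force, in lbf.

Cap-side area A_cap = π/4 × (9.38 in)² = 69.10 in^2
Rod-side annular area A_ann = π/4 × (9.38² − 3.34²) = 60.34 in^2
Net thrust = P_cap·A_cap − P_rod·A_ann = 1.503e5 lbf − 37530 lbf

F ≈ 1.13e5 lbf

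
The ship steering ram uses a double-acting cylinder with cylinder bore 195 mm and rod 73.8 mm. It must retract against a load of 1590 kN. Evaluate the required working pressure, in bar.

Rod-side annular area A_ann = π/4 × (195² − 73.8²) = 25590 mm^2
Retraction: pressure acts on the annular area.
P = F / A = 1590 kN / A

P ≈ 621 bar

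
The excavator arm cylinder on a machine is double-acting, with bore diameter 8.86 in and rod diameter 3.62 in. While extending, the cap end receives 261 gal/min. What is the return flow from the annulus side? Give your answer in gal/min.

Cap-side area A_cap = π/4 × (8.86 in)² = 61.65 in^2
Rod-side annular area A_ann = π/4 × (8.86² − 3.62²) = 51.36 in^2
Piston speed v = Q_in/A_cap; rod-end outflow Q_out = v × A_ann = Q_in × A_ann/A_cap.

Q_out ≈ 217 gal/min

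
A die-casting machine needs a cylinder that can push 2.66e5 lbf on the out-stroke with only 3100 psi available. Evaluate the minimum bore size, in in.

Extension force acts on the full piston face: F = P × (π/4)D².
D = √(4F / (πP)) = √(4 × 2.66e5 lbf / (π × 3100 psi))

D ≈ 10.5 in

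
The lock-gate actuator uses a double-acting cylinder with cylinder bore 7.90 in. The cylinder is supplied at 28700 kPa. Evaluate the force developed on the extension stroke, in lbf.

F ≈ 2.04e5 lbf

Cap-side area A_cap = π/4 × (7.90 in)² = 49.02 in^2
F = P × A_cap = 28700 kPa × A_cap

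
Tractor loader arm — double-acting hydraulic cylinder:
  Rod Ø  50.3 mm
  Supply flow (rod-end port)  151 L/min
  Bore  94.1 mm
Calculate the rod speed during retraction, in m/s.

v ≈ 0.507 m/s

Rod-side annular area A_ann = π/4 × (94.1² − 50.3²) = 4967 mm^2
Flow into the rod-end port fills the annular volume.
v = Q / A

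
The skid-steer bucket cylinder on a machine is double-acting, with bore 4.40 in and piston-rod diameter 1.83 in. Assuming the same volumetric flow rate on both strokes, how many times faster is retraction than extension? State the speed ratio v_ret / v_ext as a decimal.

Cap-side area A_cap = π/4 × (4.40 in)² = 15.21 in^2
Rod-side annular area A_ann = π/4 × (4.40² − 1.83²) = 12.58 in^2
For equal Q, v ∝ 1/A, so v_ret/v_ext = A_cap/A_ann.

v_ret/v_ext ≈ 1.21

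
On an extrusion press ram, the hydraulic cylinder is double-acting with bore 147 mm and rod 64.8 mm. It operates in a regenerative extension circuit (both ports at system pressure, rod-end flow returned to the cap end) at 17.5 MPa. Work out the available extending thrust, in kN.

F ≈ 57.7 kN

With equal pressure on both faces, forces on the annular region cancel; the net push is pressure × rod cross-section.
Rod cross-section A_rod = π/4 × (64.8 mm)² = 3298 mm^2
F = P × A_rod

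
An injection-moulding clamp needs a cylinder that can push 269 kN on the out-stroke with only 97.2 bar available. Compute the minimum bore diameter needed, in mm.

D ≈ 188 mm

Extension force acts on the full piston face: F = P × (π/4)D².
D = √(4F / (πP)) = √(4 × 269 kN / (π × 97.2 bar))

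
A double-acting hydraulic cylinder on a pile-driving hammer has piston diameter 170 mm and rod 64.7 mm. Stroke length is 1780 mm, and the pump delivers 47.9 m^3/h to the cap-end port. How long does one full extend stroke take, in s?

Cap-side area A_cap = π/4 × (170 mm)² = 22700 mm^2
Swept volume V = A × L; t = V / Q = A·L / Q

t ≈ 3.04 s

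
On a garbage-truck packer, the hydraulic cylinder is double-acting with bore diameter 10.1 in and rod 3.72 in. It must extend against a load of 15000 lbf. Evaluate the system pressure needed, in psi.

Cap-side area A_cap = π/4 × (10.1 in)² = 80.12 in^2
P = F / A = 15000 lbf / A

P ≈ 187 psi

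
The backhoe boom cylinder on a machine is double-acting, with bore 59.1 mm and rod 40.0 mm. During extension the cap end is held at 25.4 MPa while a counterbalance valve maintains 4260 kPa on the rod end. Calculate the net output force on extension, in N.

Cap-side area A_cap = π/4 × (59.1 mm)² = 2743 mm^2
Rod-side annular area A_ann = π/4 × (59.1² − 40.0²) = 1487 mm^2
Net thrust = P_cap·A_cap − P_rod·A_ann = 69680 N − 6333 N

F ≈ 63300 N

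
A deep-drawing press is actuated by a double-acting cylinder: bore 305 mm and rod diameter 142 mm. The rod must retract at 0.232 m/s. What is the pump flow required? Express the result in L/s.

Rod-side annular area A_ann = π/4 × (305² − 142²) = 57220 mm^2
Q = A × v

Q ≈ 13.3 L/s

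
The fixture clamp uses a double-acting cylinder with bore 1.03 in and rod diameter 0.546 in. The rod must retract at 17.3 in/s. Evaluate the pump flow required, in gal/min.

Q ≈ 2.69 gal/min

Rod-side annular area A_ann = π/4 × (1.03² − 0.546²) = 0.5991 in^2
Q = A × v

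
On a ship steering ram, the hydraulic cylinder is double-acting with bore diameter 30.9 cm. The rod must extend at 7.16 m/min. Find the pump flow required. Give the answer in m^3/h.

Cap-side area A_cap = π/4 × (30.9 cm)² = 749.9 cm^2
Q = A × v

Q ≈ 32.2 m^3/h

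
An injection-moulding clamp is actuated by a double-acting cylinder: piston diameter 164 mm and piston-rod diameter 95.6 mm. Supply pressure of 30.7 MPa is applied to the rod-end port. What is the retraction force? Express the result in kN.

Rod-side annular area A_ann = π/4 × (164² − 95.6²) = 13950 mm^2
On retraction the pressure acts on the annular area (bore minus rod).
F = P × A_ann

F ≈ 428 kN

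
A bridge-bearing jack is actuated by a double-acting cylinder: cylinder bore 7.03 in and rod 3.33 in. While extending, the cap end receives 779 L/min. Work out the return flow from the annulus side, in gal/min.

Cap-side area A_cap = π/4 × (7.03 in)² = 38.82 in^2
Rod-side annular area A_ann = π/4 × (7.03² − 3.33²) = 30.11 in^2
Piston speed v = Q_in/A_cap; rod-end outflow Q_out = v × A_ann = Q_in × A_ann/A_cap.

Q_out ≈ 160 gal/min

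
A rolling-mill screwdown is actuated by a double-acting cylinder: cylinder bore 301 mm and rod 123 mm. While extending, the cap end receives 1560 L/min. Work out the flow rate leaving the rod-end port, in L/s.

Q_out ≈ 21.7 L/s

Cap-side area A_cap = π/4 × (301 mm)² = 71160 mm^2
Rod-side annular area A_ann = π/4 × (301² − 123²) = 59280 mm^2
Piston speed v = Q_in/A_cap; rod-end outflow Q_out = v × A_ann = Q_in × A_ann/A_cap.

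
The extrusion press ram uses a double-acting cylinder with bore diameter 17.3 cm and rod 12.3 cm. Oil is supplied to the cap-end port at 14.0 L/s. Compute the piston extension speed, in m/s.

v ≈ 0.596 m/s

Cap-side area A_cap = π/4 × (17.3 cm)² = 235.1 cm^2
v = Q / A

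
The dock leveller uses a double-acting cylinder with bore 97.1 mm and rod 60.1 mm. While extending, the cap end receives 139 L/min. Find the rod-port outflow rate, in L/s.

Q_out ≈ 1.43 L/s

Cap-side area A_cap = π/4 × (97.1 mm)² = 7405 mm^2
Rod-side annular area A_ann = π/4 × (97.1² − 60.1²) = 4568 mm^2
Piston speed v = Q_in/A_cap; rod-end outflow Q_out = v × A_ann = Q_in × A_ann/A_cap.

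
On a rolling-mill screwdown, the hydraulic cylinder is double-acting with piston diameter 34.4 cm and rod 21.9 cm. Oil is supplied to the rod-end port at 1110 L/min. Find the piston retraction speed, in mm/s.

Rod-side annular area A_ann = π/4 × (34.4² − 21.9²) = 552.7 cm^2
Flow into the rod-end port fills the annular volume.
v = Q / A

v ≈ 335 mm/s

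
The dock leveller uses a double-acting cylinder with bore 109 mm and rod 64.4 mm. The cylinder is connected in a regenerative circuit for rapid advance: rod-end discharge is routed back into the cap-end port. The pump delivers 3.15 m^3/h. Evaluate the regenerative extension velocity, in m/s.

In regeneration the rod-end outflow joins the pump flow into the cap end, so the net volume the pump must supply per unit advance equals the rod cross-section area.
Rod cross-section A_rod = π/4 × (64.4 mm)² = 3257 mm^2
v = Q_pump / A_rod

v ≈ 0.269 m/s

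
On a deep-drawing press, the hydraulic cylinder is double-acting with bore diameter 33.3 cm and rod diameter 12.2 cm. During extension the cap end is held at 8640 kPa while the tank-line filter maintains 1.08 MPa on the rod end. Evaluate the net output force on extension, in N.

F ≈ 6.71e5 N

Cap-side area A_cap = π/4 × (33.3 cm)² = 870.9 cm^2
Rod-side annular area A_ann = π/4 × (33.3² − 12.2²) = 754.0 cm^2
Net thrust = P_cap·A_cap − P_rod·A_ann = 7.525e5 N − 81430 N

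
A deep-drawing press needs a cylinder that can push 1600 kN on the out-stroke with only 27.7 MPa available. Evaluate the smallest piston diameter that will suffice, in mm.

D ≈ 271 mm

Extension force acts on the full piston face: F = P × (π/4)D².
D = √(4F / (πP)) = √(4 × 1600 kN / (π × 27.7 MPa))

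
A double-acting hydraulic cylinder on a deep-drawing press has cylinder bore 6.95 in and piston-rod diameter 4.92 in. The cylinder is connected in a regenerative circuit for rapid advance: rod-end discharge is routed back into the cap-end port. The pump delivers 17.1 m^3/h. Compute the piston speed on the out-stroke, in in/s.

In regeneration the rod-end outflow joins the pump flow into the cap end, so the net volume the pump must supply per unit advance equals the rod cross-section area.
Rod cross-section A_rod = π/4 × (4.92 in)² = 19.01 in^2
v = Q_pump / A_rod

v ≈ 15.2 in/s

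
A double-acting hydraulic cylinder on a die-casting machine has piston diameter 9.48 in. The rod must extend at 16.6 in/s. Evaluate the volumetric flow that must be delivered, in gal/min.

Cap-side area A_cap = π/4 × (9.48 in)² = 70.58 in^2
Q = A × v

Q ≈ 304 gal/min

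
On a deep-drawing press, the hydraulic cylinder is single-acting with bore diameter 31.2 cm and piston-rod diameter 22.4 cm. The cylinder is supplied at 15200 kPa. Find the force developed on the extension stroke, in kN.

Cap-side area A_cap = π/4 × (31.2 cm)² = 764.5 cm^2
F = P × A_cap = 15200 kPa × A_cap

F ≈ 1160 kN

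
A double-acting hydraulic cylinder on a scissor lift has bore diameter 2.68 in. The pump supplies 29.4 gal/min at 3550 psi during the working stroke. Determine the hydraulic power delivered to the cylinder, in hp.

W ≈ 60.9 hp

Hydraulic power = P × Q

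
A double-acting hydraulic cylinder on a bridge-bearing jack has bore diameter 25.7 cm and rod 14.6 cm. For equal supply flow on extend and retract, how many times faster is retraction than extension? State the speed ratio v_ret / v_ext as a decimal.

Cap-side area A_cap = π/4 × (25.7 cm)² = 518.7 cm^2
Rod-side annular area A_ann = π/4 × (25.7² − 14.6²) = 351.3 cm^2
For equal Q, v ∝ 1/A, so v_ret/v_ext = A_cap/A_ann.

v_ret/v_ext ≈ 1.48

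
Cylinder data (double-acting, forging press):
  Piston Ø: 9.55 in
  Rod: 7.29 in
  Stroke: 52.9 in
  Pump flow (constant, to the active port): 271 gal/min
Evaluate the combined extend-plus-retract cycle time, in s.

t ≈ 5.15 s

Cap-side area A_cap = π/4 × (9.55 in)² = 71.63 in^2
Rod-side annular area A_ann = π/4 × (9.55² − 7.29²) = 29.89 in^2
t_ext = A_cap·L/Q = 3.632 s
t_ret = A_ann·L/Q = 1.516 s
t_cycle = t_ext + t_ret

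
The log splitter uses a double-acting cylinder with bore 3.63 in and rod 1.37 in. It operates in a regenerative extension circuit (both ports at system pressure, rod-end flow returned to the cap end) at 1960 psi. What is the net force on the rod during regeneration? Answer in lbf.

F ≈ 2890 lbf

With equal pressure on both faces, forces on the annular region cancel; the net push is pressure × rod cross-section.
Rod cross-section A_rod = π/4 × (1.37 in)² = 1.474 in^2
F = P × A_rod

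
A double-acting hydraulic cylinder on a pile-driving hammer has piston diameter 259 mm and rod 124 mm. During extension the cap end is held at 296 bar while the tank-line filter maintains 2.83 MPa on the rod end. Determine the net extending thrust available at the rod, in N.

F ≈ 1.44e6 N

Cap-side area A_cap = π/4 × (259 mm)² = 52690 mm^2
Rod-side annular area A_ann = π/4 × (259² − 124²) = 40610 mm^2
Net thrust = P_cap·A_cap − P_rod·A_ann = 1.559e6 N − 1.149e5 N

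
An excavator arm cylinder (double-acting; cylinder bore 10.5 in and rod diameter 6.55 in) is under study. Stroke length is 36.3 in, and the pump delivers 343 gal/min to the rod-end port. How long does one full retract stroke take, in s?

Rod-side annular area A_ann = π/4 × (10.5² − 6.55²) = 52.89 in^2
Swept volume V = A × L; t = V / Q = A·L / Q

t ≈ 1.45 s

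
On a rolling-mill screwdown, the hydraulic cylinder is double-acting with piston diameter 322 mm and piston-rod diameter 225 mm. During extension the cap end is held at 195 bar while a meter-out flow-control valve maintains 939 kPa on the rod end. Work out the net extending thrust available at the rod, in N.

F ≈ 1.55e6 N

Cap-side area A_cap = π/4 × (322 mm)² = 81430 mm^2
Rod-side annular area A_ann = π/4 × (322² − 225²) = 41670 mm^2
Net thrust = P_cap·A_cap − P_rod·A_ann = 1.588e6 N − 39130 N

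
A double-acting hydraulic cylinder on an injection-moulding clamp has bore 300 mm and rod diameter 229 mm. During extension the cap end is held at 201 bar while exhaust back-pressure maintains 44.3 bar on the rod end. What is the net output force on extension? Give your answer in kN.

Cap-side area A_cap = π/4 × (300 mm)² = 70690 mm^2
Rod-side annular area A_ann = π/4 × (300² − 229²) = 29500 mm^2
Net thrust = P_cap·A_cap − P_rod·A_ann = 1421 kN − 130.7 kN

F ≈ 1290 kN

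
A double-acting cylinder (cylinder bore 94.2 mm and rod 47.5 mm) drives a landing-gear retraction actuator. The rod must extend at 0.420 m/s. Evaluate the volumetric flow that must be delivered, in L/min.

Q ≈ 176 L/min

Cap-side area A_cap = π/4 × (94.2 mm)² = 6969 mm^2
Q = A × v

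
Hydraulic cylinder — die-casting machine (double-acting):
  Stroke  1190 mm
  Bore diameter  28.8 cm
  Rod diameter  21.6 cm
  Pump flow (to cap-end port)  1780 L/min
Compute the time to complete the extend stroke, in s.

t ≈ 2.61 s

Cap-side area A_cap = π/4 × (28.8 cm)² = 651.4 cm^2
Swept volume V = A × L; t = V / Q = A·L / Q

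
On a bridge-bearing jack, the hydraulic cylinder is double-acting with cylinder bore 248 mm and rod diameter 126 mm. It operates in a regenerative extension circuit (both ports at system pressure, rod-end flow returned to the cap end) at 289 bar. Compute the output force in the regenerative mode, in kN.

F ≈ 360 kN

With equal pressure on both faces, forces on the annular region cancel; the net push is pressure × rod cross-section.
Rod cross-section A_rod = π/4 × (126 mm)² = 12470 mm^2
F = P × A_rod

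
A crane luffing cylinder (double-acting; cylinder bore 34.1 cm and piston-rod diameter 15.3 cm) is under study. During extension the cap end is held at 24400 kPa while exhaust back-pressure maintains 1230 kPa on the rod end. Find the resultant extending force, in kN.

Cap-side area A_cap = π/4 × (34.1 cm)² = 913.3 cm^2
Rod-side annular area A_ann = π/4 × (34.1² − 15.3²) = 729.4 cm^2
Net thrust = P_cap·A_cap − P_rod·A_ann = 2228 kN − 89.72 kN

F ≈ 2140 kN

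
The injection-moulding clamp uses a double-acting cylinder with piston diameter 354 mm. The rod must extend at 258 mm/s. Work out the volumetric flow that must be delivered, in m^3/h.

Q ≈ 91.4 m^3/h

Cap-side area A_cap = π/4 × (354 mm)² = 98420 mm^2
Q = A × v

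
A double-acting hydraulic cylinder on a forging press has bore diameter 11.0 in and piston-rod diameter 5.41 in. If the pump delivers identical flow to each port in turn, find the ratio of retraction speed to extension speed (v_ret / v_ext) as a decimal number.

Cap-side area A_cap = π/4 × (11.0 in)² = 95.03 in^2
Rod-side annular area A_ann = π/4 × (11.0² − 5.41²) = 72.05 in^2
For equal Q, v ∝ 1/A, so v_ret/v_ext = A_cap/A_ann.

v_ret/v_ext ≈ 1.32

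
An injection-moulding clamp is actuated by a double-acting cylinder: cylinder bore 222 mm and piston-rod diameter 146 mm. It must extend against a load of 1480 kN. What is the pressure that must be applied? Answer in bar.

Cap-side area A_cap = π/4 × (222 mm)² = 38710 mm^2
P = F / A = 1480 kN / A

P ≈ 382 bar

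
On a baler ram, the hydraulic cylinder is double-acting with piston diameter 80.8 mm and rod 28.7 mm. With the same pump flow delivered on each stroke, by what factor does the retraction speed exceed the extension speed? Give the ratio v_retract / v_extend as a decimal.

Cap-side area A_cap = π/4 × (80.8 mm)² = 5128 mm^2
Rod-side annular area A_ann = π/4 × (80.8² − 28.7²) = 4481 mm^2
For equal Q, v ∝ 1/A, so v_ret/v_ext = A_cap/A_ann.

v_ret/v_ext ≈ 1.14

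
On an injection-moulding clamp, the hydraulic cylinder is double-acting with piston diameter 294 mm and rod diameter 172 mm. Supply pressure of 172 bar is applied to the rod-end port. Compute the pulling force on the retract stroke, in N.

F ≈ 7.68e5 N

Rod-side annular area A_ann = π/4 × (294² − 172²) = 44650 mm^2
On retraction the pressure acts on the annular area (bore minus rod).
F = P × A_ann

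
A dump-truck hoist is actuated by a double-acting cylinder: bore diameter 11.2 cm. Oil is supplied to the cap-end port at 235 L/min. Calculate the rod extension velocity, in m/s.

Cap-side area A_cap = π/4 × (11.2 cm)² = 98.52 cm^2
v = Q / A

v ≈ 0.398 m/s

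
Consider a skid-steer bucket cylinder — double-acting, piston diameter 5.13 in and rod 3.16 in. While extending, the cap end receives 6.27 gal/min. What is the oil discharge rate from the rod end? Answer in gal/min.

Q_out ≈ 3.89 gal/min

Cap-side area A_cap = π/4 × (5.13 in)² = 20.67 in^2
Rod-side annular area A_ann = π/4 × (5.13² − 3.16²) = 12.83 in^2
Piston speed v = Q_in/A_cap; rod-end outflow Q_out = v × A_ann = Q_in × A_ann/A_cap.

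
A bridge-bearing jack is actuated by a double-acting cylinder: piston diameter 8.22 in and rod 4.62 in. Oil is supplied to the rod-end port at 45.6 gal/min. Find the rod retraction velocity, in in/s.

v ≈ 4.84 in/s

Rod-side annular area A_ann = π/4 × (8.22² − 4.62²) = 36.30 in^2
Flow into the rod-end port fills the annular volume.
v = Q / A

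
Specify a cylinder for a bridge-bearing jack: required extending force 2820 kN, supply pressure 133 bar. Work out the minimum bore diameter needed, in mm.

Extension force acts on the full piston face: F = P × (π/4)D².
D = √(4F / (πP)) = √(4 × 2820 kN / (π × 133 bar))

D ≈ 520 mm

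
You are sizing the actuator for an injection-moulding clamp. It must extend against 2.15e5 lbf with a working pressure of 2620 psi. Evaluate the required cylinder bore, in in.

D ≈ 10.2 in

Extension force acts on the full piston face: F = P × (π/4)D².
D = √(4F / (πP)) = √(4 × 2.15e5 lbf / (π × 2620 psi))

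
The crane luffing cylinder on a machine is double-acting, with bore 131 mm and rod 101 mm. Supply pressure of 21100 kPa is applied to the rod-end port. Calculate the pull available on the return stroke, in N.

Rod-side annular area A_ann = π/4 × (131² − 101²) = 5466 mm^2
On retraction the pressure acts on the annular area (bore minus rod).
F = P × A_ann

F ≈ 1.15e5 N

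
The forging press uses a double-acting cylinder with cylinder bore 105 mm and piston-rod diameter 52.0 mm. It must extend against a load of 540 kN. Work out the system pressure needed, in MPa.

Cap-side area A_cap = π/4 × (105 mm)² = 8659 mm^2
P = F / A = 540 kN / A

P ≈ 62.4 MPa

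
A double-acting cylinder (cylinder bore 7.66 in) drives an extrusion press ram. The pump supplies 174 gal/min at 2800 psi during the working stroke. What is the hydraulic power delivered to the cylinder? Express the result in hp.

Hydraulic power = P × Q

W ≈ 284 hp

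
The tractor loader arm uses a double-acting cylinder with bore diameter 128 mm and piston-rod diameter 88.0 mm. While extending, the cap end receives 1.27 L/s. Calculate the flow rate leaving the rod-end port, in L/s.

Cap-side area A_cap = π/4 × (128 mm)² = 12870 mm^2
Rod-side annular area A_ann = π/4 × (128² − 88.0²) = 6786 mm^2
Piston speed v = Q_in/A_cap; rod-end outflow Q_out = v × A_ann = Q_in × A_ann/A_cap.

Q_out ≈ 0.670 L/s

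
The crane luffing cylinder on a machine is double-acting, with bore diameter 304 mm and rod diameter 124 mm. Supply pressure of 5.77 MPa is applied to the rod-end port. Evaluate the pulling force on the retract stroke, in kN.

Rod-side annular area A_ann = π/4 × (304² − 124²) = 60510 mm^2
On retraction the pressure acts on the annular area (bore minus rod).
F = P × A_ann

F ≈ 349 kN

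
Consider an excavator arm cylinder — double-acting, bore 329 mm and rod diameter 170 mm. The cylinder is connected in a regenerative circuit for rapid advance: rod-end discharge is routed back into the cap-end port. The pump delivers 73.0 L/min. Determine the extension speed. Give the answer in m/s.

In regeneration the rod-end outflow joins the pump flow into the cap end, so the net volume the pump must supply per unit advance equals the rod cross-section area.
Rod cross-section A_rod = π/4 × (170 mm)² = 22700 mm^2
v = Q_pump / A_rod

v ≈ 0.0536 m/s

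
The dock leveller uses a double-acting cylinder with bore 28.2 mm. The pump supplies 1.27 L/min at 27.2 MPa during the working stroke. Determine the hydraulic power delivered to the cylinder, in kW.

Hydraulic power = P × Q

W ≈ 0.576 kW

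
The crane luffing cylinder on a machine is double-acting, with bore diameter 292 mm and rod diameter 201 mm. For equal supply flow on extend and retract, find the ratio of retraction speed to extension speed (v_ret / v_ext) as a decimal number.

Cap-side area A_cap = π/4 × (292 mm)² = 66970 mm^2
Rod-side annular area A_ann = π/4 × (292² − 201²) = 35240 mm^2
For equal Q, v ∝ 1/A, so v_ret/v_ext = A_cap/A_ann.

v_ret/v_ext ≈ 1.90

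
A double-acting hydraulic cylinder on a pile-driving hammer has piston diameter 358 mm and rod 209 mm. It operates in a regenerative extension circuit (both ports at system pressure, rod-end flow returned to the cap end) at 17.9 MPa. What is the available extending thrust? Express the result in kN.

F ≈ 614 kN

With equal pressure on both faces, forces on the annular region cancel; the net push is pressure × rod cross-section.
Rod cross-section A_rod = π/4 × (209 mm)² = 34310 mm^2
F = P × A_rod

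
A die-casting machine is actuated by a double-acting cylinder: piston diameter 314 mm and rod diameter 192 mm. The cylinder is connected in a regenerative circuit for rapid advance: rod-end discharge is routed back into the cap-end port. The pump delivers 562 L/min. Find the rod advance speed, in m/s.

v ≈ 0.324 m/s

In regeneration the rod-end outflow joins the pump flow into the cap end, so the net volume the pump must supply per unit advance equals the rod cross-section area.
Rod cross-section A_rod = π/4 × (192 mm)² = 28950 mm^2
v = Q_pump / A_rod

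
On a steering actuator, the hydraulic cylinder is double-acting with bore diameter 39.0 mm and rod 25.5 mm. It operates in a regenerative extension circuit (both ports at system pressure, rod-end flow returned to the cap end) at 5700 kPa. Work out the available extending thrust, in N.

With equal pressure on both faces, forces on the annular region cancel; the net push is pressure × rod cross-section.
Rod cross-section A_rod = π/4 × (25.5 mm)² = 510.7 mm^2
F = P × A_rod

F ≈ 2910 N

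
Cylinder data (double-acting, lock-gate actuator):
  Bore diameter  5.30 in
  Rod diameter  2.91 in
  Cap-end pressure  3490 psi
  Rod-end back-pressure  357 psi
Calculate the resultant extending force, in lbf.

F ≈ 71500 lbf

Cap-side area A_cap = π/4 × (5.30 in)² = 22.06 in^2
Rod-side annular area A_ann = π/4 × (5.30² − 2.91²) = 15.41 in^2
Net thrust = P_cap·A_cap − P_rod·A_ann = 77000 lbf − 5502 lbf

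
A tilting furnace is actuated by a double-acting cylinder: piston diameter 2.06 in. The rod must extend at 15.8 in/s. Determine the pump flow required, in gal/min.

Cap-side area A_cap = π/4 × (2.06 in)² = 3.333 in^2
Q = A × v

Q ≈ 13.7 gal/min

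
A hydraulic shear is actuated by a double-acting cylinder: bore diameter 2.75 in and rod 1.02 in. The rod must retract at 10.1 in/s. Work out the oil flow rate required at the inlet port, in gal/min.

Q ≈ 13.4 gal/min

Rod-side annular area A_ann = π/4 × (2.75² − 1.02²) = 5.122 in^2
Q = A × v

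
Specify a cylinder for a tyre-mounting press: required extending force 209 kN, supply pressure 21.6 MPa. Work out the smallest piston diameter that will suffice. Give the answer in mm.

D ≈ 111 mm

Extension force acts on the full piston face: F = P × (π/4)D².
D = √(4F / (πP)) = √(4 × 209 kN / (π × 21.6 MPa))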